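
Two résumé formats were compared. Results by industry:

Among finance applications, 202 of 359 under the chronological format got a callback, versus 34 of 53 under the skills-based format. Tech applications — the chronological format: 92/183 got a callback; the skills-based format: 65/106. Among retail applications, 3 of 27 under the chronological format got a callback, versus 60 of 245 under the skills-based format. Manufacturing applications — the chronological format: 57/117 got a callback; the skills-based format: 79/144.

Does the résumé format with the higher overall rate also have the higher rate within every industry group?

No

Finance: the chronological format 202/359 = 56.3%, the skills-based format 34/53 = 64.2% → the skills-based format
Tech: the chronological format 92/183 = 50.3%, the skills-based format 65/106 = 61.3% → the skills-based format
Retail: the chronological format 3/27 = 11.1%, the skills-based format 60/245 = 24.5% → the skills-based format
Manufacturing: the chronological format 57/117 = 48.7%, the skills-based format 79/144 = 54.9% → the skills-based format
Overall: the chronological format 354/686 = 51.6%, the skills-based format 238/548 = 43.4% → the chronological format
The skills-based format wins each industry group but the chronological format wins overall — the comparison reverses. The skills-based format's applications skew toward retail, which has a lower base rate.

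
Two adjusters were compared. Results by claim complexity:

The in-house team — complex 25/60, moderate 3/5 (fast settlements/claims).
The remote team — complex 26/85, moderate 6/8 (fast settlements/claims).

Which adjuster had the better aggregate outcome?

the in-house team

Complex: the in-house team 25/60 = 41.7%, the remote team 26/85 = 30.6% → the in-house team
Moderate: the in-house team 3/5 = 60.0%, the remote team 6/8 = 75.0% → the remote team
Overall: the in-house team 28/65 = 43.1%, the remote team 32/93 = 34.4% → the in-house team
(Neither sweeps every claim group, but the in-house team has the higher pooled rate.)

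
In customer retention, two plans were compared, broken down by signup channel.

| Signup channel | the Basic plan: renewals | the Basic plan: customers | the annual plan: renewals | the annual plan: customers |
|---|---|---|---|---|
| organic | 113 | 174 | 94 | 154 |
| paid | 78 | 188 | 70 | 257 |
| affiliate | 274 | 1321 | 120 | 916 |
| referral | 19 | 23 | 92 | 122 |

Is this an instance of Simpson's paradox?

No

Organic: the Basic plan 113/174 = 64.9%, the annual plan 94/154 = 61.0% → the Basic plan
Paid: the Basic plan 78/188 = 41.5%, the annual plan 70/257 = 27.2% → the Basic plan
Affiliate: the Basic plan 274/1321 = 20.7%, the annual plan 120/916 = 13.1% → the Basic plan
Referral: the Basic plan 19/23 = 82.6%, the annual plan 92/122 = 75.4% → the Basic plan
Overall: the Basic plan 484/1706 = 28.4%, the annual plan 376/1449 = 25.9% → the Basic plan
The Basic plan wins overall and in every signup group — no reversal.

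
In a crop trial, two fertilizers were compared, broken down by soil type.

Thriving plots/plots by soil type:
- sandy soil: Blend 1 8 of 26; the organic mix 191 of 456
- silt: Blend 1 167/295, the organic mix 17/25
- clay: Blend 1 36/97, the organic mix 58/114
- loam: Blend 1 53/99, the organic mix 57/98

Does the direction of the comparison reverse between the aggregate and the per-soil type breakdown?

Sandy soil: Blend 1 8/26 = 30.8%, the organic mix 191/456 = 41.9% → the organic mix
Silt: Blend 1 167/295 = 56.6%, the organic mix 17/25 = 68.0% → the organic mix
Clay: Blend 1 36/97 = 37.1%, the organic mix 58/114 = 50.9% → the organic mix
Loam: Blend 1 53/99 = 53.5%, the organic mix 57/98 = 58.2% → the organic mix
Overall: Blend 1 264/517 = 51.1%, the organic mix 323/693 = 46.6% → Blend 1
The organic mix wins each soil group but Blend 1 wins overall — the comparison reverses. The organic mix's plots skew toward sandy soil, which has a lower base rate.

Yes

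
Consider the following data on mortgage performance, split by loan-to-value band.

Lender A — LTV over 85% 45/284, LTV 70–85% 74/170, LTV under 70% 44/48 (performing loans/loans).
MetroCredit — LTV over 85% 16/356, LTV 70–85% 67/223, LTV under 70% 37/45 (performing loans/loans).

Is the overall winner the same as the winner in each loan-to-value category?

LTV over 85%: Lender A 45/284 = 15.8%, MetroCredit 16/356 = 4.5% → Lender A
LTV 70–85%: Lender A 74/170 = 43.5%, MetroCredit 67/223 = 30.0% → Lender A
LTV under 70%: Lender A 44/48 = 91.7%, MetroCredit 37/45 = 82.2% → Lender A
Overall: Lender A 163/502 = 32.5%, MetroCredit 120/624 = 19.2% → Lender A
Lender A wins overall and in every loan-to-value group — no reversal.

Yes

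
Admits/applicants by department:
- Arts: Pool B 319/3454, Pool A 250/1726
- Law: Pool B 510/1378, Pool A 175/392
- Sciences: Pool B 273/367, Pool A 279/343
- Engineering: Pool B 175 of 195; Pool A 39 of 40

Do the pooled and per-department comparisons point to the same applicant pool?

Arts: Pool B 319/3454 = 9.2%, Pool A 250/1726 = 14.5% → Pool A
Law: Pool B 510/1378 = 37.0%, Pool A 175/392 = 44.6% → Pool A
Sciences: Pool B 273/367 = 74.4%, Pool A 279/343 = 81.3% → Pool A
Engineering: Pool B 175/195 = 89.7%, Pool A 39/40 = 97.5% → Pool A
Overall: Pool B 1277/5394 = 23.7%, Pool A 743/2501 = 29.7% → Pool A
Pool A wins overall and in every department group — no reversal.

Yes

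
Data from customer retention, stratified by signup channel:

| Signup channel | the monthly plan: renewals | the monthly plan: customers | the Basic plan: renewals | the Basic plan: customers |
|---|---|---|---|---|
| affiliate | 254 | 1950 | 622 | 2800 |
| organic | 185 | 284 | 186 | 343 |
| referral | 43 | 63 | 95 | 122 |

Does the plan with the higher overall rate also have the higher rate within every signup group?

No

Affiliate: the monthly plan 254/1950 = 13.0%, the Basic plan 622/2800 = 22.2% → the Basic plan
Organic: the monthly plan 185/284 = 65.1%, the Basic plan 186/343 = 54.2% → the monthly plan
Referral: the monthly plan 43/63 = 68.3%, the Basic plan 95/122 = 77.9% → the Basic plan
Overall: the monthly plan 482/2297 = 21.0%, the Basic plan 903/3265 = 27.7% → the Basic plan
Neither sweeps: the monthly plan wins 1 of 3 groups, the Basic plan wins 2. The Basic plan wins overall but not every group — no Simpson reversal.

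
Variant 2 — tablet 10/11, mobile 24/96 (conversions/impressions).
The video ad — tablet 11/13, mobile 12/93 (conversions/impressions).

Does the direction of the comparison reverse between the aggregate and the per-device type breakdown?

Tablet: Variant 2 10/11 = 90.9%, the video ad 11/13 = 84.6% → Variant 2
Mobile: Variant 2 24/96 = 25.0%, the video ad 12/93 = 12.9% → Variant 2
Overall: Variant 2 34/107 = 31.8%, the video ad 23/106 = 21.7% → Variant 2
Variant 2 wins overall and in every device group — no reversal.

No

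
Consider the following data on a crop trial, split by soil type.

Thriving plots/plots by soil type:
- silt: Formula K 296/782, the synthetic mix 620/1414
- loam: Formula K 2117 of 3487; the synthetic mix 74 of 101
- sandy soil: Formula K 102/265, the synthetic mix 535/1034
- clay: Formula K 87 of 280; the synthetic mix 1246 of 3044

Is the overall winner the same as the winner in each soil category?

No

Silt: Formula K 296/782 = 37.9%, the synthetic mix 620/1414 = 43.8% → the synthetic mix
Loam: Formula K 2117/3487 = 60.7%, the synthetic mix 74/101 = 73.3% → the synthetic mix
Sandy soil: Formula K 102/265 = 38.5%, the synthetic mix 535/1034 = 51.7% → the synthetic mix
Clay: Formula K 87/280 = 31.1%, the synthetic mix 1246/3044 = 40.9% → the synthetic mix
Overall: Formula K 2602/4814 = 54.1%, the synthetic mix 2475/5593 = 44.3% → Formula K
The synthetic mix wins each soil group but Formula K wins overall — the comparison reverses. The synthetic mix's plots skew toward clay, which has a lower base rate.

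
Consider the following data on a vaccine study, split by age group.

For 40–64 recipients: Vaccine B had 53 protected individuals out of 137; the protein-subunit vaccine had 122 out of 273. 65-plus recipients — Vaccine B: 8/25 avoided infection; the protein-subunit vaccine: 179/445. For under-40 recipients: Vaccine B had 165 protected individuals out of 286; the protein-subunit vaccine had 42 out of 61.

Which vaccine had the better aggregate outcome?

40–64: Vaccine B 53/137 = 38.7%, the protein-subunit vaccine 122/273 = 44.7% → the protein-subunit vaccine
65-plus: Vaccine B 8/25 = 32.0%, the protein-subunit vaccine 179/445 = 40.2% → the protein-subunit vaccine
Under-40: Vaccine B 165/286 = 57.7%, the protein-subunit vaccine 42/61 = 68.9% → the protein-subunit vaccine
Overall: Vaccine B 226/448 = 50.4%, the protein-subunit vaccine 343/779 = 44.0% → Vaccine B
(The protein-subunit vaccine wins every age group but Vaccine B wins overall — the protein-subunit vaccine's recipients skew toward the low-rate 65-plus group.)

Vaccine B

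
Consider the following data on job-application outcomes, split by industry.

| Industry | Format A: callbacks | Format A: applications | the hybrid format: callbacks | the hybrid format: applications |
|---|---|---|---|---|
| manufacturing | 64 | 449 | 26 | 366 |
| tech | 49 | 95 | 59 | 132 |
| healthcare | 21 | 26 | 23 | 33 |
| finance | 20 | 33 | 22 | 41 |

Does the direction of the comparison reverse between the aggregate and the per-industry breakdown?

No

Manufacturing: Format A 64/449 = 14.3%, the hybrid format 26/366 = 7.1% → Format A
Tech: Format A 49/95 = 51.6%, the hybrid format 59/132 = 44.7% → Format A
Healthcare: Format A 21/26 = 80.8%, the hybrid format 23/33 = 69.7% → Format A
Finance: Format A 20/33 = 60.6%, the hybrid format 22/41 = 53.7% → Format A
Overall: Format A 154/603 = 25.5%, the hybrid format 130/572 = 22.7% → Format A
Format A wins overall and in every industry group — no reversal.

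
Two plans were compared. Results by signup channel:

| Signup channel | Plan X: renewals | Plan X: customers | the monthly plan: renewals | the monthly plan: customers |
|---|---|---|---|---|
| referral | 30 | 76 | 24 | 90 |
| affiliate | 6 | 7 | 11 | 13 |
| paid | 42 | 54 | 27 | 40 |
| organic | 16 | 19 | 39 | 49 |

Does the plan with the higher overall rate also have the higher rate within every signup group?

Referral: Plan X 30/76 = 39.5%, the monthly plan 24/90 = 26.7% → Plan X
Affiliate: Plan X 6/7 = 85.7%, the monthly plan 11/13 = 84.6% → Plan X
Paid: Plan X 42/54 = 77.8%, the monthly plan 27/40 = 67.5% → Plan X
Organic: Plan X 16/19 = 84.2%, the monthly plan 39/49 = 79.6% → Plan X
Overall: Plan X 94/156 = 60.3%, the monthly plan 101/192 = 52.6% → Plan X
Plan X wins overall and in every signup group — no reversal.

Yes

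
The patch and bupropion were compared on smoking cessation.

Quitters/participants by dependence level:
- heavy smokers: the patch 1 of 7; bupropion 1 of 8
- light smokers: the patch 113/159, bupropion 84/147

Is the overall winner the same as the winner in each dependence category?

Heavy smokers: the patch 1/7 = 14.3%, bupropion 1/8 = 12.5% → the patch
Light smokers: the patch 113/159 = 71.1%, bupropion 84/147 = 57.1% → the patch
Overall: the patch 114/166 = 68.7%, bupropion 85/155 = 54.8% → the patch
The patch wins overall and in every dependence group — no reversal.

Yes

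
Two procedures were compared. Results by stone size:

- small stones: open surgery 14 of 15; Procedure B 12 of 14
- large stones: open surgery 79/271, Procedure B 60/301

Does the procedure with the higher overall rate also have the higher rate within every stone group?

Small stones: open surgery 14/15 = 93.3%, Procedure B 12/14 = 85.7% → open surgery
Large stones: open surgery 79/271 = 29.2%, Procedure B 60/301 = 19.9% → open surgery
Overall: open surgery 93/286 = 32.5%, Procedure B 72/315 = 22.9% → open surgery
Open surgery wins overall and in every stone group — no reversal.

Yes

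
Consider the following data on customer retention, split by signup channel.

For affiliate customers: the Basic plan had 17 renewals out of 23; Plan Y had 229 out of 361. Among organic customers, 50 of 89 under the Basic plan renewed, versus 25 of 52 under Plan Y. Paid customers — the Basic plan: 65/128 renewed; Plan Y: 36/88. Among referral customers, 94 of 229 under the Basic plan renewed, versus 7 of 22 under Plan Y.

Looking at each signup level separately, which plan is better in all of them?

Affiliate: the Basic plan 17/23 = 73.9%, Plan Y 229/361 = 63.4% → the Basic plan
Organic: the Basic plan 50/89 = 56.2%, Plan Y 25/52 = 48.1% → the Basic plan
Paid: the Basic plan 65/128 = 50.8%, Plan Y 36/88 = 40.9% → the Basic plan
Referral: the Basic plan 94/229 = 41.0%, Plan Y 7/22 = 31.8% → the Basic plan
The Basic plan has the higher rate in all 4 groups.

the Basic plan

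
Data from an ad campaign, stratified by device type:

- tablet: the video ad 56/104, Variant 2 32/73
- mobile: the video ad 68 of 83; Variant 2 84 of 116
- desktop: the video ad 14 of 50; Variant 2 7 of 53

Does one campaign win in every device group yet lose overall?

No

Tablet: the video ad 56/104 = 53.8%, Variant 2 32/73 = 43.8% → the video ad
Mobile: the video ad 68/83 = 81.9%, Variant 2 84/116 = 72.4% → the video ad
Desktop: the video ad 14/50 = 28.0%, Variant 2 7/53 = 13.2% → the video ad
Overall: the video ad 138/237 = 58.2%, Variant 2 123/242 = 50.8% → the video ad
The video ad wins overall and in every device group — no reversal.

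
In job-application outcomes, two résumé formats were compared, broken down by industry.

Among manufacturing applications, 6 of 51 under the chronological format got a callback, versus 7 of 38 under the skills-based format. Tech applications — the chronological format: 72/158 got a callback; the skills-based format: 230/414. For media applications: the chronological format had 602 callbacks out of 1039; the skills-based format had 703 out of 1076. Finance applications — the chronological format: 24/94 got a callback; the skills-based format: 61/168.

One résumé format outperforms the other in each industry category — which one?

the skills-based format

Manufacturing: the chronological format 6/51 = 11.8%, the skills-based format 7/38 = 18.4% → the skills-based format
Tech: the chronological format 72/158 = 45.6%, the skills-based format 230/414 = 55.6% → the skills-based format
Media: the chronological format 602/1039 = 57.9%, the skills-based format 703/1076 = 65.3% → the skills-based format
Finance: the chronological format 24/94 = 25.5%, the skills-based format 61/168 = 36.3% → the skills-based format
The skills-based format has the higher rate in all 4 groups.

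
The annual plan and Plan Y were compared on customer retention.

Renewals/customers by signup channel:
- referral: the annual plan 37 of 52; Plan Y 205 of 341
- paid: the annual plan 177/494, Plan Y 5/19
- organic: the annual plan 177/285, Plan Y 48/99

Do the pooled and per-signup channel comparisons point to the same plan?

Referral: the annual plan 37/52 = 71.2%, Plan Y 205/341 = 60.1% → the annual plan
Paid: the annual plan 177/494 = 35.8%, Plan Y 5/19 = 26.3% → the annual plan
Organic: the annual plan 177/285 = 62.1%, Plan Y 48/99 = 48.5% → the annual plan
Overall: the annual plan 391/831 = 47.1%, Plan Y 258/459 = 56.2% → Plan Y
The annual plan wins each signup group but Plan Y wins overall — the comparison reverses. The annual plan's customers skew toward paid, which has a lower base rate.

No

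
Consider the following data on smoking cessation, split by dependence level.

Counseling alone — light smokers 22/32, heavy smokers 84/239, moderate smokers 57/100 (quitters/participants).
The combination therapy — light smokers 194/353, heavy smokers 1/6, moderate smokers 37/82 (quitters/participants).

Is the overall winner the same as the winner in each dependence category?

Light smokers: counseling alone 22/32 = 68.8%, the combination therapy 194/353 = 55.0% → counseling alone
Heavy smokers: counseling alone 84/239 = 35.1%, the combination therapy 1/6 = 16.7% → counseling alone
Moderate smokers: counseling alone 57/100 = 57.0%, the combination therapy 37/82 = 45.1% → counseling alone
Overall: counseling alone 163/371 = 43.9%, the combination therapy 232/441 = 52.6% → the combination therapy
Counseling alone wins each dependence group but the combination therapy wins overall — the comparison reverses. Counseling alone's participants skew toward heavy smokers, which has a lower base rate.

No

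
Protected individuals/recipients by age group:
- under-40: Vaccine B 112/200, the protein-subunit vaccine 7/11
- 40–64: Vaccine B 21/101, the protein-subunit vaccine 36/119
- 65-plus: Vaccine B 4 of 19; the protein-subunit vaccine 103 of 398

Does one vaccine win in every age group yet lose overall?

Yes

Under-40: Vaccine B 112/200 = 56.0%, the protein-subunit vaccine 7/11 = 63.6% → the protein-subunit vaccine
40–64: Vaccine B 21/101 = 20.8%, the protein-subunit vaccine 36/119 = 30.3% → the protein-subunit vaccine
65-plus: Vaccine B 4/19 = 21.1%, the protein-subunit vaccine 103/398 = 25.9% → the protein-subunit vaccine
Overall: Vaccine B 137/320 = 42.8%, the protein-subunit vaccine 146/528 = 27.7% → Vaccine B
The protein-subunit vaccine wins each age group but Vaccine B wins overall — the comparison reverses. The protein-subunit vaccine's recipients skew toward 65-plus, which has a lower base rate.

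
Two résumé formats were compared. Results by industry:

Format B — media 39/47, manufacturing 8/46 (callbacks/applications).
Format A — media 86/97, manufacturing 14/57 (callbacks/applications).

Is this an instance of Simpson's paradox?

Media: Format B 39/47 = 83.0%, Format A 86/97 = 88.7% → Format A
Manufacturing: Format B 8/46 = 17.4%, Format A 14/57 = 24.6% → Format A
Overall: Format B 47/93 = 50.5%, Format A 100/154 = 64.9% → Format A
Format A wins overall and in every industry group — no reversal.

No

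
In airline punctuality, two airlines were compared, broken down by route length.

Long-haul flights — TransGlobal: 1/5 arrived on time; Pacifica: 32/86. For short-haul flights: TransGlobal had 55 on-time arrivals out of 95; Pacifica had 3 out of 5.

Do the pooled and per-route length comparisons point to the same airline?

No

Long-haul: TransGlobal 1/5 = 20.0%, Pacifica 32/86 = 37.2% → Pacifica
Short-haul: TransGlobal 55/95 = 57.9%, Pacifica 3/5 = 60.0% → Pacifica
Overall: TransGlobal 56/100 = 56.0%, Pacifica 35/91 = 38.5% → TransGlobal
Pacifica wins each route group but TransGlobal wins overall — the comparison reverses. Pacifica's flights skew toward long-haul, which has a lower base rate.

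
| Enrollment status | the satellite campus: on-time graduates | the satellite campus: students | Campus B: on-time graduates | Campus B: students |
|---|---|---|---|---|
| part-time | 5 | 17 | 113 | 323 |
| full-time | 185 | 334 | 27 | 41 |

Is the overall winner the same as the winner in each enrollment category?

No

Part-time: the satellite campus 5/17 = 29.4%, Campus B 113/323 = 35.0% → Campus B
Full-time: the satellite campus 185/334 = 55.4%, Campus B 27/41 = 65.9% → Campus B
Overall: the satellite campus 190/351 = 54.1%, Campus B 140/364 = 38.5% → the satellite campus
Campus B wins each enrollment group but the satellite campus wins overall — the comparison reverses. Campus B's students skew toward part-time, which has a lower base rate.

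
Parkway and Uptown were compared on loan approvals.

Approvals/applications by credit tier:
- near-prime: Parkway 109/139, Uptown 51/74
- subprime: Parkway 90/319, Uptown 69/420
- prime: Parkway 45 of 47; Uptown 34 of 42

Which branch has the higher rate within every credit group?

Parkway

Near-prime: Parkway 109/139 = 78.4%, Uptown 51/74 = 68.9% → Parkway
Subprime: Parkway 90/319 = 28.2%, Uptown 69/420 = 16.4% → Parkway
Prime: Parkway 45/47 = 95.7%, Uptown 34/42 = 81.0% → Parkway
Parkway has the higher rate in all 3 groups.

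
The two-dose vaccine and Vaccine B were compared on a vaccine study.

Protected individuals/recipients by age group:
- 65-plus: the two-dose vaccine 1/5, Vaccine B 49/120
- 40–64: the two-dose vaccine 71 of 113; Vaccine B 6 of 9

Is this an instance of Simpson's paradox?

Yes

65-plus: the two-dose vaccine 1/5 = 20.0%, Vaccine B 49/120 = 40.8% → Vaccine B
40–64: the two-dose vaccine 71/113 = 62.8%, Vaccine B 6/9 = 66.7% → Vaccine B
Overall: the two-dose vaccine 72/118 = 61.0%, Vaccine B 55/129 = 42.6% → the two-dose vaccine
Vaccine B wins each age group but the two-dose vaccine wins overall — the comparison reverses. Vaccine B's recipients skew toward 65-plus, which has a lower base rate.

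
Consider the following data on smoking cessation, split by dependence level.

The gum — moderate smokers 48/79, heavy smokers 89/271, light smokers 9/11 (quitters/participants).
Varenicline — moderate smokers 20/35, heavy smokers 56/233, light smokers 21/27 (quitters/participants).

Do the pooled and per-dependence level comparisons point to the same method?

Yes

Moderate smokers: the gum 48/79 = 60.8%, varenicline 20/35 = 57.1% → the gum
Heavy smokers: the gum 89/271 = 32.8%, varenicline 56/233 = 24.0% → the gum
Light smokers: the gum 9/11 = 81.8%, varenicline 21/27 = 77.8% → the gum
Overall: the gum 146/361 = 40.4%, varenicline 97/295 = 32.9% → the gum
The gum wins overall and in every dependence group — no reversal.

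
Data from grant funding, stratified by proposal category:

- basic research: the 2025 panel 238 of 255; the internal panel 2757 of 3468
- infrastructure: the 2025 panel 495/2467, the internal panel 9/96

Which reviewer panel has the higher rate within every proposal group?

the 2025 panel

Basic research: the 2025 panel 238/255 = 93.3%, the internal panel 2757/3468 = 79.5% → the 2025 panel
Infrastructure: the 2025 panel 495/2467 = 20.1%, the internal panel 9/96 = 9.4% → the 2025 panel
The 2025 panel has the higher rate in both groups.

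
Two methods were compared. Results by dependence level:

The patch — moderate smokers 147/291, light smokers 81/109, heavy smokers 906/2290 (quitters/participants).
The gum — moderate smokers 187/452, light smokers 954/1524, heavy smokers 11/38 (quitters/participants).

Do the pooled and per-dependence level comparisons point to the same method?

No

Moderate smokers: the patch 147/291 = 50.5%, the gum 187/452 = 41.4% → the patch
Light smokers: the patch 81/109 = 74.3%, the gum 954/1524 = 62.6% → the patch
Heavy smokers: the patch 906/2290 = 39.6%, the gum 11/38 = 28.9% → the patch
Overall: the patch 1134/2690 = 42.2%, the gum 1152/2014 = 57.2% → the gum
The patch wins each dependence group but the gum wins overall — the comparison reverses. The patch's participants skew toward heavy smokers, which has a lower base rate.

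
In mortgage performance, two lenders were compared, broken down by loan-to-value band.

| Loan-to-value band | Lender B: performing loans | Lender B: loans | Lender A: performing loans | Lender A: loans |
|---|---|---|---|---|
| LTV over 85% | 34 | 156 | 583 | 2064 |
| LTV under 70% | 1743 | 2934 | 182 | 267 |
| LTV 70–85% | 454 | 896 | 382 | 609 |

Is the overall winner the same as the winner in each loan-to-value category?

LTV over 85%: Lender B 34/156 = 21.8%, Lender A 583/2064 = 28.2% → Lender A
LTV under 70%: Lender B 1743/2934 = 59.4%, Lender A 182/267 = 68.2% → Lender A
LTV 70–85%: Lender B 454/896 = 50.7%, Lender A 382/609 = 62.7% → Lender A
Overall: Lender B 2231/3986 = 56.0%, Lender A 1147/2940 = 39.0% → Lender B
Lender A wins each loan-to-value group but Lender B wins overall — the comparison reverses. Lender A's loans skew toward LTV over 85%, which has a lower base rate.

No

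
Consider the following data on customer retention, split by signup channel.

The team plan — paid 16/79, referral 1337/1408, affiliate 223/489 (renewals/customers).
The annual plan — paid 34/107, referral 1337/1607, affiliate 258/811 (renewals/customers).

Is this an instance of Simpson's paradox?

No

Paid: the team plan 16/79 = 20.3%, the annual plan 34/107 = 31.8% → the annual plan
Referral: the team plan 1337/1408 = 95.0%, the annual plan 1337/1607 = 83.2% → the team plan
Affiliate: the team plan 223/489 = 45.6%, the annual plan 258/811 = 31.8% → the team plan
Overall: the team plan 1576/1976 = 79.8%, the annual plan 1629/2525 = 64.5% → the team plan
Neither sweeps: the team plan wins 2 of 3 groups, the annual plan wins 1. The team plan wins overall but not every group — no Simpson reversal.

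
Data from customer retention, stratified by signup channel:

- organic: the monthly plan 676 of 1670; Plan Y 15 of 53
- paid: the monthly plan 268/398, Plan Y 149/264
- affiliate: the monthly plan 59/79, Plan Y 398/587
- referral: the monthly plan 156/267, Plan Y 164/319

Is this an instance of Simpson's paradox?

Organic: the monthly plan 676/1670 = 40.5%, Plan Y 15/53 = 28.3% → the monthly plan
Paid: the monthly plan 268/398 = 67.3%, Plan Y 149/264 = 56.4% → the monthly plan
Affiliate: the monthly plan 59/79 = 74.7%, Plan Y 398/587 = 67.8% → the monthly plan
Referral: the monthly plan 156/267 = 58.4%, Plan Y 164/319 = 51.4% → the monthly plan
Overall: the monthly plan 1159/2414 = 48.0%, Plan Y 726/1223 = 59.4% → Plan Y
The monthly plan wins each signup group but Plan Y wins overall — the comparison reverses. The monthly plan's customers skew toward organic, which has a lower base rate.

Yes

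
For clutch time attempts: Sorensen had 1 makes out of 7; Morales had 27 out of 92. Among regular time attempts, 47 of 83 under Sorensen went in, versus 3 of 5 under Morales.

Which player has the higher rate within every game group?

Clutch time: Sorensen 1/7 = 14.3%, Morales 27/92 = 29.3% → Morales
Regular time: Sorensen 47/83 = 56.6%, Morales 3/5 = 60.0% → Morales
Morales has the higher rate in both groups.

Morales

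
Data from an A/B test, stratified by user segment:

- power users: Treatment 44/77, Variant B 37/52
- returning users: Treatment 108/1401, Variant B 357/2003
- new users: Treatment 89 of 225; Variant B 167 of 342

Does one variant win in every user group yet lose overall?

Power users: Treatment 44/77 = 57.1%, Variant B 37/52 = 71.2% → Variant B
Returning users: Treatment 108/1401 = 7.7%, Variant B 357/2003 = 17.8% → Variant B
New users: Treatment 89/225 = 39.6%, Variant B 167/342 = 48.8% → Variant B
Overall: Treatment 241/1703 = 14.2%, Variant B 561/2397 = 23.4% → Variant B
Variant B wins overall and in every user group — no reversal.

No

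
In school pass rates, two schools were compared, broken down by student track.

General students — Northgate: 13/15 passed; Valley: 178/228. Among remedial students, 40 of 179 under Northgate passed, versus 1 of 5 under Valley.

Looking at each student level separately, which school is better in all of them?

Northgate

General: Northgate 13/15 = 86.7%, Valley 178/228 = 78.1% → Northgate
Remedial: Northgate 40/179 = 22.3%, Valley 1/5 = 20.0% → Northgate
Northgate has the higher rate in both groups.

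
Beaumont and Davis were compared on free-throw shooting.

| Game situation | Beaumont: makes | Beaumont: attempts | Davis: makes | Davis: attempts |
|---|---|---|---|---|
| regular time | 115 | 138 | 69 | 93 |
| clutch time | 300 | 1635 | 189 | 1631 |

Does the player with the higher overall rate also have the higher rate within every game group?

Regular time: Beaumont 115/138 = 83.3%, Davis 69/93 = 74.2% → Beaumont
Clutch time: Beaumont 300/1635 = 18.3%, Davis 189/1631 = 11.6% → Beaumont
Overall: Beaumont 415/1773 = 23.4%, Davis 258/1724 = 15.0% → Beaumont
Beaumont wins overall and in every game group — no reversal.

Yes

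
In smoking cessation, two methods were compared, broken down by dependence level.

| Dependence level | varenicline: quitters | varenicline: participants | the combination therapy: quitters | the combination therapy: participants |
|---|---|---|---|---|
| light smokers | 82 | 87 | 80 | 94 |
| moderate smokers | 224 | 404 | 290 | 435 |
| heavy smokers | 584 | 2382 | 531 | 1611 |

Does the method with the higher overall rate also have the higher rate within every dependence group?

Light smokers: varenicline 82/87 = 94.3%, the combination therapy 80/94 = 85.1% → varenicline
Moderate smokers: varenicline 224/404 = 55.4%, the combination therapy 290/435 = 66.7% → the combination therapy
Heavy smokers: varenicline 584/2382 = 24.5%, the combination therapy 531/1611 = 33.0% → the combination therapy
Overall: varenicline 890/2873 = 31.0%, the combination therapy 901/2140 = 42.1% → the combination therapy
Neither sweeps: varenicline wins 1 of 3 groups, the combination therapy wins 2. The combination therapy wins overall but not every group — no Simpson reversal.

No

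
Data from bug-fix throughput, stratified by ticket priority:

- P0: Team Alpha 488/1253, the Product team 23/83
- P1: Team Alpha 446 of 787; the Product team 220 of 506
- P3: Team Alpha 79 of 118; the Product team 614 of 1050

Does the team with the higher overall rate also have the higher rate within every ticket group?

P0: Team Alpha 488/1253 = 38.9%, the Product team 23/83 = 27.7% → Team Alpha
P1: Team Alpha 446/787 = 56.7%, the Product team 220/506 = 43.5% → Team Alpha
P3: Team Alpha 79/118 = 66.9%, the Product team 614/1050 = 58.5% → Team Alpha
Overall: Team Alpha 1013/2158 = 46.9%, the Product team 857/1639 = 52.3% → the Product team
Team Alpha wins each ticket group but the Product team wins overall — the comparison reverses. Team Alpha's tickets skew toward P0, which has a lower base rate.

No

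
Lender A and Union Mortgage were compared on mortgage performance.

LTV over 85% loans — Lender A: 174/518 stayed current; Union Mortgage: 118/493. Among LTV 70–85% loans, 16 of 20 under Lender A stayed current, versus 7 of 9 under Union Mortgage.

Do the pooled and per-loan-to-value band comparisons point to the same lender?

Yes

LTV over 85%: Lender A 174/518 = 33.6%, Union Mortgage 118/493 = 23.9% → Lender A
LTV 70–85%: Lender A 16/20 = 80.0%, Union Mortgage 7/9 = 77.8% → Lender A
Overall: Lender A 190/538 = 35.3%, Union Mortgage 125/502 = 24.9% → Lender A
Lender A wins overall and in every loan-to-value group — no reversal.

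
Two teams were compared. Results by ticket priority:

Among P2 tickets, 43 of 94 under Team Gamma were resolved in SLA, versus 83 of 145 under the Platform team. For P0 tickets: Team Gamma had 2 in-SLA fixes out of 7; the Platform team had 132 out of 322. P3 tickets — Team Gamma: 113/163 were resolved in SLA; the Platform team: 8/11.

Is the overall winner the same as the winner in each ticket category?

No

P2: Team Gamma 43/94 = 45.7%, the Platform team 83/145 = 57.2% → the Platform team
P0: Team Gamma 2/7 = 28.6%, the Platform team 132/322 = 41.0% → the Platform team
P3: Team Gamma 113/163 = 69.3%, the Platform team 8/11 = 72.7% → the Platform team
Overall: Team Gamma 158/264 = 59.8%, the Platform team 223/478 = 46.7% → Team Gamma
The Platform team wins each ticket group but Team Gamma wins overall — the comparison reverses. The Platform team's tickets skew toward P0, which has a lower base rate.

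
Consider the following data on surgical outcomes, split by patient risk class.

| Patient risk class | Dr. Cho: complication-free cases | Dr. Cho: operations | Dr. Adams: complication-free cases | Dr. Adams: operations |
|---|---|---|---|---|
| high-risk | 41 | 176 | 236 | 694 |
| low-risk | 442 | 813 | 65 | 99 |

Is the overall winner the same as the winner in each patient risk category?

High-risk: Dr. Cho 41/176 = 23.3%, Dr. Adams 236/694 = 34.0% → Dr. Adams
Low-risk: Dr. Cho 442/813 = 54.4%, Dr. Adams 65/99 = 65.7% → Dr. Adams
Overall: Dr. Cho 483/989 = 48.8%, Dr. Adams 301/793 = 38.0% → Dr. Cho
Dr. Adams wins each patient risk group but Dr. Cho wins overall — the comparison reverses. Dr. Adams's operations skew toward high-risk, which has a lower base rate.

No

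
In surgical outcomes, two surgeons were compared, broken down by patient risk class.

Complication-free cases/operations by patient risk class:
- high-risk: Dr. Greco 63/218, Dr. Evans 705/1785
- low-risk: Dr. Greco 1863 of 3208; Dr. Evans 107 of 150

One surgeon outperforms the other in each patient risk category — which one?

High-risk: Dr. Greco 63/218 = 28.9%, Dr. Evans 705/1785 = 39.5% → Dr. Evans
Low-risk: Dr. Greco 1863/3208 = 58.1%, Dr. Evans 107/150 = 71.3% → Dr. Evans
Dr. Evans has the higher rate in both groups.

Dr. Evans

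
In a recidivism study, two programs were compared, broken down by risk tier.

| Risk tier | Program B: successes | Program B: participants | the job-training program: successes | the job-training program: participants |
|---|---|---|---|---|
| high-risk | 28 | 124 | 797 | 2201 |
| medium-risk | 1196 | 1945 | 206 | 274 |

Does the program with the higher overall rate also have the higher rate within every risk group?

High-risk: Program B 28/124 = 22.6%, the job-training program 797/2201 = 36.2% → the job-training program
Medium-risk: Program B 1196/1945 = 61.5%, the job-training program 206/274 = 75.2% → the job-training program
Overall: Program B 1224/2069 = 59.2%, the job-training program 1003/2475 = 40.5% → Program B
The job-training program wins each risk group but Program B wins overall — the comparison reverses. The job-training program's participants skew toward high-risk, which has a lower base rate.

No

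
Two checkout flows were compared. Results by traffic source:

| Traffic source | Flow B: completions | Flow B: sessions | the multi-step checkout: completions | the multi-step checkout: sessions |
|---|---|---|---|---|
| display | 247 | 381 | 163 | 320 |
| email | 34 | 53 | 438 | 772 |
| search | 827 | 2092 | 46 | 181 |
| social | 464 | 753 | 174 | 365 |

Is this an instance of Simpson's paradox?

Yes

Display: Flow B 247/381 = 64.8%, the multi-step checkout 163/320 = 50.9% → Flow B
Email: Flow B 34/53 = 64.2%, the multi-step checkout 438/772 = 56.7% → Flow B
Search: Flow B 827/2092 = 39.5%, the multi-step checkout 46/181 = 25.4% → Flow B
Social: Flow B 464/753 = 61.6%, the multi-step checkout 174/365 = 47.7% → Flow B
Overall: Flow B 1572/3279 = 47.9%, the multi-step checkout 821/1638 = 50.1% → the multi-step checkout
Flow B wins each traffic group but the multi-step checkout wins overall — the comparison reverses. Flow B's sessions skew toward search, which has a lower base rate.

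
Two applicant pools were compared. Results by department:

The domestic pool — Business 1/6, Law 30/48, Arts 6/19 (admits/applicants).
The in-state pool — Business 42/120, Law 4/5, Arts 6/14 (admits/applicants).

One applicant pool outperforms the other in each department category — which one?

the in-state pool

Business: the domestic pool 1/6 = 16.7%, the in-state pool 42/120 = 35.0% → the in-state pool
Law: the domestic pool 30/48 = 62.5%, the in-state pool 4/5 = 80.0% → the in-state pool
Arts: the domestic pool 6/19 = 31.6%, the in-state pool 6/14 = 42.9% → the in-state pool
The in-state pool has the higher rate in all 3 groups.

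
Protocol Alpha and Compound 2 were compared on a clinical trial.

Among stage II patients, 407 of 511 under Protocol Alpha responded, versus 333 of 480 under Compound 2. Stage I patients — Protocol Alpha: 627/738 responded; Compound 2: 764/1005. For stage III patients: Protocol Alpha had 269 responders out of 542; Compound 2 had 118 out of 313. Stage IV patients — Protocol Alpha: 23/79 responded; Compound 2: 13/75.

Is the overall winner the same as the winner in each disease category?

Yes

Stage II: Protocol Alpha 407/511 = 79.6%, Compound 2 333/480 = 69.4% → Protocol Alpha
Stage I: Protocol Alpha 627/738 = 85.0%, Compound 2 764/1005 = 76.0% → Protocol Alpha
Stage III: Protocol Alpha 269/542 = 49.6%, Compound 2 118/313 = 37.7% → Protocol Alpha
Stage IV: Protocol Alpha 23/79 = 29.1%, Compound 2 13/75 = 17.3% → Protocol Alpha
Overall: Protocol Alpha 1326/1870 = 70.9%, Compound 2 1228/1873 = 65.6% → Protocol Alpha
Protocol Alpha wins overall and in every disease group — no reversal.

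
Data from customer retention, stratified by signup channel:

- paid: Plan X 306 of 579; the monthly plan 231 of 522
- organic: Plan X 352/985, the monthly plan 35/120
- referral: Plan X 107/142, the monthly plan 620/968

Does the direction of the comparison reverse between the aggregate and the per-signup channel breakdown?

Paid: Plan X 306/579 = 52.8%, the monthly plan 231/522 = 44.3% → Plan X
Organic: Plan X 352/985 = 35.7%, the monthly plan 35/120 = 29.2% → Plan X
Referral: Plan X 107/142 = 75.4%, the monthly plan 620/968 = 64.0% → Plan X
Overall: Plan X 765/1706 = 44.8%, the monthly plan 886/1610 = 55.0% → the monthly plan
Plan X wins each signup group but the monthly plan wins overall — the comparison reverses. Plan X's customers skew toward organic, which has a lower base rate.

Yes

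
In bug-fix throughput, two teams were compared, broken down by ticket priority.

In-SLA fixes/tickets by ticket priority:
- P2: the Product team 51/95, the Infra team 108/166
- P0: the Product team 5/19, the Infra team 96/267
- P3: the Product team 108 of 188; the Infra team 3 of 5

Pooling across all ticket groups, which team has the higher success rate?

the Product team

P2: the Product team 51/95 = 53.7%, the Infra team 108/166 = 65.1% → the Infra team
P0: the Product team 5/19 = 26.3%, the Infra team 96/267 = 36.0% → the Infra team
P3: the Product team 108/188 = 57.4%, the Infra team 3/5 = 60.0% → the Infra team
Overall: the Product team 164/302 = 54.3%, the Infra team 207/438 = 47.3% → the Product team
(The Infra team wins every ticket group but the Product team wins overall — the Infra team's tickets skew toward the low-rate P0 group.)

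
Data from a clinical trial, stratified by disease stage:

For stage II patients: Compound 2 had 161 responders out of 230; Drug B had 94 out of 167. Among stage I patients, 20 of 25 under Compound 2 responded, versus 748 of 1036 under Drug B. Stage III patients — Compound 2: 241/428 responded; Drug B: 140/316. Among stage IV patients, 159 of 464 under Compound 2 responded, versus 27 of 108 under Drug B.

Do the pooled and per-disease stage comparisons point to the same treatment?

Stage II: Compound 2 161/230 = 70.0%, Drug B 94/167 = 56.3% → Compound 2
Stage I: Compound 2 20/25 = 80.0%, Drug B 748/1036 = 72.2% → Compound 2
Stage III: Compound 2 241/428 = 56.3%, Drug B 140/316 = 44.3% → Compound 2
Stage IV: Compound 2 159/464 = 34.3%, Drug B 27/108 = 25.0% → Compound 2
Overall: Compound 2 581/1147 = 50.7%, Drug B 1009/1627 = 62.0% → Drug B
Compound 2 wins each disease group but Drug B wins overall — the comparison reverses. Compound 2's patients skew toward stage IV, which has a lower base rate.

No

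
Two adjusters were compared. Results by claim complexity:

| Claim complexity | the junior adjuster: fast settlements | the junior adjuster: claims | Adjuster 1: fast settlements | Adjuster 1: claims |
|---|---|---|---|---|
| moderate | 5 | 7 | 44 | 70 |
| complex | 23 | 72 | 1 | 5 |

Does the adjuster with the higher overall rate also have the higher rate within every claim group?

No

Moderate: the junior adjuster 5/7 = 71.4%, Adjuster 1 44/70 = 62.9% → the junior adjuster
Complex: the junior adjuster 23/72 = 31.9%, Adjuster 1 1/5 = 20.0% → the junior adjuster
Overall: the junior adjuster 28/79 = 35.4%, Adjuster 1 45/75 = 60.0% → Adjuster 1
The junior adjuster wins each claim group but Adjuster 1 wins overall — the comparison reverses. The junior adjuster's claims skew toward complex, which has a lower base rate.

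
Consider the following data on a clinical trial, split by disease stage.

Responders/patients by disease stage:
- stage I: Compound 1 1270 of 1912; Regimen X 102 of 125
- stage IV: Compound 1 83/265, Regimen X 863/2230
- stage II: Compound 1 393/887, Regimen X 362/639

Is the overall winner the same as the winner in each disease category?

Stage I: Compound 1 1270/1912 = 66.4%, Regimen X 102/125 = 81.6% → Regimen X
Stage IV: Compound 1 83/265 = 31.3%, Regimen X 863/2230 = 38.7% → Regimen X
Stage II: Compound 1 393/887 = 44.3%, Regimen X 362/639 = 56.7% → Regimen X
Overall: Compound 1 1746/3064 = 57.0%, Regimen X 1327/2994 = 44.3% → Compound 1
Regimen X wins each disease group but Compound 1 wins overall — the comparison reverses. Regimen X's patients skew toward stage IV, which has a lower base rate.

No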